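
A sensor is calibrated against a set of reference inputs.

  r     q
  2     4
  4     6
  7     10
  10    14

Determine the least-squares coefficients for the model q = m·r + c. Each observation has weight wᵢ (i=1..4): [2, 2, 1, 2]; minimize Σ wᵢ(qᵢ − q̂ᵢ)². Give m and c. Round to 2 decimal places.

From the data, Σwᵢ·r·r = 289, Σwᵢ·r = 39, Σwᵢ·1 = 7.
Moment sums: Σwᵢ·r·q = 414, Σwᵢ·q = 58.
XᵀWX·[m, c]ᵀ = XᵀWq becomes [[289, 39]; [39, 7]]·[m, c]ᵀ = [414, 58]ᵀ.
det = 289·7 − 39² = 502.
m = (414·7 − 39·58)/502 = 318/251; c = (289·58 − 39·414)/502 = 308/251.

m = 1.27, c = 1.23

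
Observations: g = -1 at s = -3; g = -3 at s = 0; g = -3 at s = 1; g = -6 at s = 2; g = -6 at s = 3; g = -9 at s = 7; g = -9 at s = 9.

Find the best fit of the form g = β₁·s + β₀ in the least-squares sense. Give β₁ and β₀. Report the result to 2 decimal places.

β₁ = -0.73, β₀ = -3.32

Sums needed: Σs·s = 153, Σs = 19, Σ1 = 7.
Right-hand side: Σs·g = -174, Σg = -37.
XᵀX·[β₁, β₀]ᵀ = Xᵀg becomes [[153, 19]; [19, 7]]·[β₁, β₀]ᵀ = [-174, -37]ᵀ.
Eliminating β₀: 7·(row 1) − 19·(row 2) gives 710·β₁ = 7·(-174) − 19·(-37) = -515, so β₁ = -103/142.
Then β₀ = ((-37) − 19·(-103/142))/7 = -471/142.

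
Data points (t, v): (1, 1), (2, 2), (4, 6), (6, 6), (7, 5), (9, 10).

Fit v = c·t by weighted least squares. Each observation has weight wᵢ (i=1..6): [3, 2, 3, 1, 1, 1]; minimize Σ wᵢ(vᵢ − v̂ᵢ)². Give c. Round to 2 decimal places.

c = 1.08

Entries of MᵀWM: Σwᵢ·t·t = 225.
And Σwᵢ·t·v = 244.
Hence c = 244 / 225 ≈ 1.08444.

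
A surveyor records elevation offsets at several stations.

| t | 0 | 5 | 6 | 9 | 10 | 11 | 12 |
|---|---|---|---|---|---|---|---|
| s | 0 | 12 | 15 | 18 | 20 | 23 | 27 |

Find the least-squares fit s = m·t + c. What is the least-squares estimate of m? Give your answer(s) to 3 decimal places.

With design matrix A, AᵀA = [[507, 53]; [53, 7]] and Aᵀs = [1089, 115]ᵀ.
Determinant 507·7 − 53² = 740.
m = (1089·7 − 53·115)/740 = 382/185; c = (507·115 − 53·1089)/740 = 147/185.

m = 2.065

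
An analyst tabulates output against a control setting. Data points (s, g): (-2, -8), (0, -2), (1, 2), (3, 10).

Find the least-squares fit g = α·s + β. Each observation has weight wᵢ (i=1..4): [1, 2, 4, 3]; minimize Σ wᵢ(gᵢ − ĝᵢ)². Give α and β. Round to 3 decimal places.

α = 3.729, β = -1.502

Compute the Gram sums: Σwᵢ·s·s = 35, Σwᵢ·s = 11, Σwᵢ·1 = 10.
Moment sums: Σwᵢ·s·g = 114, Σwᵢ·g = 26.
Normal equations: [[35, 11]; [11, 10]]·[α, β]ᵀ = [114, 26]ᵀ.
Eliminating β: 10·(row 1) − 11·(row 2) gives 229·α = 10·114 − 11·26 = 854, so α = 854/229.
Then β = (26 − 11·(854/229))/10 = -344/229.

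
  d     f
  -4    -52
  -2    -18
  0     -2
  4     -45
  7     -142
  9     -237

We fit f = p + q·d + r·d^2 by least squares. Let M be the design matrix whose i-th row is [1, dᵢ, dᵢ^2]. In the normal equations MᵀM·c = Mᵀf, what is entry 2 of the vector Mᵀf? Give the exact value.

Entry 2 ↔ basis d, so (Mᵀf)_{2} = Σᵢ (d)·fᵢ = (-4)·(-52) + (-2)·(-18) + (0)·(-2) + (4)·(-45) + (7)·(-142) + (9)·(-237) = -3063.

-3063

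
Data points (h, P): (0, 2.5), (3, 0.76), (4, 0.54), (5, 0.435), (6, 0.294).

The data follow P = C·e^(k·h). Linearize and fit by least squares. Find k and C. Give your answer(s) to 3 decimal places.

k = -0.353, C = 2.374

With ln Pᵢ as the transformed response and hᵢ as the regressor:
AᵀA = [[86.0000, 18.0000]; [18.0000, 5]], rhs = [-14.7952, -2.0309]ᵀ  (here Σh = 18.0000, Σ(h)² = 86.0000, Σln P = -2.0309, Σh·ln P = -14.7952).
Solving (det = 106.0000): k = -0.35301, ln C = 0.86466, so C = exp(0.86466) = 2.37420.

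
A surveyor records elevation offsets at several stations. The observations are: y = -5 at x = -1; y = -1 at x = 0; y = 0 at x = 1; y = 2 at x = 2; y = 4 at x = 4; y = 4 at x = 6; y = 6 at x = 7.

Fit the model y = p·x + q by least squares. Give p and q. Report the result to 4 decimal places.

With design matrix A, AᵀA = [[107, 19]; [19, 7]] and Aᵀy = [91, 10]ᵀ.
Δ = 107·7 − 19² = 388.
p = (91·7 − 19·10)/388 = 447/388; q = (107·10 − 19·91)/388 = -659/388.

p = 1.1521, q = -1.6985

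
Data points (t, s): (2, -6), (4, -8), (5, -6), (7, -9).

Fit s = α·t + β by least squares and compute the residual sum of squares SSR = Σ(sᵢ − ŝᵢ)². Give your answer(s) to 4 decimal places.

Setting ∂/∂α … = 0 gives: 94·α + 18·β = -137;  18·α + 4·β = -29.
det = 94·4 − 18² = 52.
α = ((-137)·4 − 18·(-29))/52 = -1/2; β = (94·(-29) − 18·(-137))/52 = -5.
Residuals: 0, -1, 3/2, -1/2; SSR = 7/2.

SSR = 3.5000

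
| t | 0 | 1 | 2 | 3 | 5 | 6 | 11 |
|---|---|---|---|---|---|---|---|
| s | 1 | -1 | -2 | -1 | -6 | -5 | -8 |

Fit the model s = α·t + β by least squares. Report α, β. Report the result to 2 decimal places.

α = -0.81, β = 0.10

Forming AᵀA = [[196, 28]; [28, 7]] and Aᵀs = [-156, -22]ᵀ gives AᵀA·[α, β]ᵀ = Aᵀs.
Eliminating β: 7·(row 1) − 28·(row 2) gives 588·α = 7·(-156) − 28·(-22) = -476, so α = -17/21.
Then β = ((-22) − 28·(-17/21))/7 = 2/21.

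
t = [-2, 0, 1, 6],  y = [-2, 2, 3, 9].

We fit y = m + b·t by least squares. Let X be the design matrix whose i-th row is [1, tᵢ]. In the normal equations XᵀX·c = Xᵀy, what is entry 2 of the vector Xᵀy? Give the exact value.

Entry 2 ↔ basis t, so (Xᵀy)_{2} = Σᵢ (t)·yᵢ = (-2)·(-2) + (0)·(2) + (1)·(3) + (6)·(9) = 61.

61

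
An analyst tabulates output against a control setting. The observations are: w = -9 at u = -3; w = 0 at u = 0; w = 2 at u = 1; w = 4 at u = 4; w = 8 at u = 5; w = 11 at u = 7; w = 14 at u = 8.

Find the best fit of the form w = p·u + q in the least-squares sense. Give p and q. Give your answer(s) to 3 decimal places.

Normal-equation sums: Σu·u = 164, Σu = 22, Σ1 = 7.
Moment sums: Σu·w = 274, Σw = 30.
So MᵀM·[p, q]ᵀ = Mᵀw: [[164, 22]; [22, 7]]·[p, q]ᵀ = [274, 30]ᵀ.
det = 164·7 − 22² = 664.
p = (274·7 − 22·30)/664 = 629/332; q = (164·30 − 22·274)/664 = -277/166.

p = 1.895, q = -1.669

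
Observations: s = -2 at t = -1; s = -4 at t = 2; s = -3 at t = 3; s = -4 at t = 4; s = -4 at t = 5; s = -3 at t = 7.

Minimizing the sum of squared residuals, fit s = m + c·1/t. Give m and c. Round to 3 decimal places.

m = -3.245, c = -1.244

Normal-equation sums: Σ1 = 6, Σ1/t = 179/420, Σ1/t·1/t = 261781/176400.
Right-hand side: Σs = -20, Σ1/t·s = -113/35.
Eliminating c: (261781/176400)·(row 1) − (179/420)·(row 2) gives (307729/35280)·m = (261781/176400)·(-20) − (179/420)·(-113/35) = -312056/11025, so m = -4992896/1538645.
Then c = ((-113/35) − (179/420)·(-4992896/1538645))/(261781/176400) = -382704/307729.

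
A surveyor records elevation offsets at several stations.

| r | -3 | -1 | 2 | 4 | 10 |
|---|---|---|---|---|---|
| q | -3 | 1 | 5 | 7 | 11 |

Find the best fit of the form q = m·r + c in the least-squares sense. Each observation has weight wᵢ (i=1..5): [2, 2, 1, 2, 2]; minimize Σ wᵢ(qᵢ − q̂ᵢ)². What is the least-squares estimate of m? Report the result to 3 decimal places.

m = 1.046

The normal system XᵀWX·[m, c]ᵀ = XᵀWq is [[256, 22]; [22, 9]]·[m, c]ᵀ = [302, 37]ᵀ.
Eliminating c: 9·(row 1) − 22·(row 2) gives 1820·m = 9·302 − 22·37 = 1904, so m = 68/65.
Then c = (37 − 22·(68/65))/9 = 101/65.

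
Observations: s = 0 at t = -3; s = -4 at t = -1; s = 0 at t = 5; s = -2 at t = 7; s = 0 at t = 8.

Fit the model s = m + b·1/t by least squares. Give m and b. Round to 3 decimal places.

Entries of XᵀX: Σ1 = 5, Σ1/t = -727/840, Σ1/t·1/t = 837649/705600.
Right-hand side: Σs = -6, Σ1/t·s = 26/7.
So XᵀX·[m, b]ᵀ = Xᵀs: [[5, -727/840]; [-727/840, 837649/705600]]·[m, b]ᵀ = [-6, 26/7]ᵀ.
Eliminating b: (837649/705600)·(row 1) − (-727/840)·(row 2) gives (914929/176400)·m = (837649/705600)·(-6) − (-727/840)·(26/7) = -153203/39200, so m = -1378827/1829858.
Then b = ((26/7) − (-727/840)·(-1378827/1829858))/(837649/705600) = 2359980/914929.

m = -0.754, b = 2.579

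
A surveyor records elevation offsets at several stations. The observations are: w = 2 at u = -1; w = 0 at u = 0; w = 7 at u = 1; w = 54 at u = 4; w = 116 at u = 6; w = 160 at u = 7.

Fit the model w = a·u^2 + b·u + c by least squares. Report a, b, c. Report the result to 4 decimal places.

a = 3.0413, b = 1.2640, c = 0.7090

Entries of MᵀM: Σu^2·u^2 = 3955, Σu^2·u = 623, Σu^2 = 103, Σu·u = 103, Σu = 17, Σ1 = 6.
And Σu^2·w = 12889, Σu·w = 2037, Σw = 339.
Row-reducing yields a = 9343/3072, b = 3883/3072, c = 363/512.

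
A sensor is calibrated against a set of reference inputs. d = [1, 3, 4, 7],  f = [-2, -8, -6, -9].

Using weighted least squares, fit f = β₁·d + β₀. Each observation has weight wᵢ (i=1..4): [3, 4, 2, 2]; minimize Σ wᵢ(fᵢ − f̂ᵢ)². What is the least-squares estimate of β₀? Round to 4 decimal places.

Compute the Gram sums: Σwᵢ·d·d = 169, Σwᵢ·d = 37, Σwᵢ·1 = 11.
And Σwᵢ·d·f = -276, Σwᵢ·f = -68.
det = 169·11 − 37² = 490.
β₁ = ((-276)·11 − 37·(-68))/490 = -52/49; β₀ = (169·(-68) − 37·(-276))/490 = -128/49.

β₀ = -2.6122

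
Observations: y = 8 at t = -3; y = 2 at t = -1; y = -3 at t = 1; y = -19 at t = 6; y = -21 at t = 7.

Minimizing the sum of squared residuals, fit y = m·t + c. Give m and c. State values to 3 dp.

m = -2.947, c = -0.705

With design matrix X, XᵀX = [[96, 10]; [10, 5]] and Xᵀy = [-290, -33]ᵀ.
Δ = 96·5 − 10² = 380.
m = ((-290)·5 − 10·(-33))/380 = -56/19; c = (96·(-33) − 10·(-290))/380 = -67/95.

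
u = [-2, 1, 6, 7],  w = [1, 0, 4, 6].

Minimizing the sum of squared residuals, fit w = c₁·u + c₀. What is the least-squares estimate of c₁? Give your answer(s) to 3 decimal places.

c₁ = 0.574

AᵀA·[c₁, c₀]ᵀ = Aᵀw reads: 90·c₁ + 12·c₀ = 64;  12·c₁ + 4·c₀ = 11.
Eliminating c₀: 4·(row 1) − 12·(row 2) gives 216·c₁ = 4·64 − 12·11 = 124, so c₁ = 31/54.
Then c₀ = (11 − 12·(31/54))/4 = 37/36.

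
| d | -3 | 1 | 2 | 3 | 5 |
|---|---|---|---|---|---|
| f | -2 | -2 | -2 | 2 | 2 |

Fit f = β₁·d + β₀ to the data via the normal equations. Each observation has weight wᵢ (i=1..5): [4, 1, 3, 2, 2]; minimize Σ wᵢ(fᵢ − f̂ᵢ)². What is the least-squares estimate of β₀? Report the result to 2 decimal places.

Forming XᵀWX = [[117, 11]; [11, 12]] and XᵀWf = [42, -8]ᵀ gives XᵀWX·[β₁, β₀]ᵀ = XᵀWf.
Δ = 117·12 − 11² = 1283.
β₁ = (42·12 − 11·(-8))/1283 = 592/1283; β₀ = (117·(-8) − 11·42)/1283 = -1398/1283.

β₀ = -1.09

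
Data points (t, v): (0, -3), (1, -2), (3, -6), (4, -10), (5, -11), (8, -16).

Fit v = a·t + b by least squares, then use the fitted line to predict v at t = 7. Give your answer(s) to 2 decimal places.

v̂ = -14.33

Normal-equation sums: Σt·t = 115, Σt = 21, Σ1 = 6.
Right-hand side: Σt·v = -243, Σv = -48.
So MᵀM·[a, b]ᵀ = Mᵀv: [[115, 21]; [21, 6]]·[a, b]ᵀ = [-243, -48]ᵀ.
Δ = 115·6 − 21² = 249.
a = ((-243)·6 − 21·(-48))/249 = -150/83; b = (115·(-48) − 21·(-243))/249 = -139/83.
At t = 7: v̂ = (-150/83)·(7) + (-139/83)·(1) = -1189/83.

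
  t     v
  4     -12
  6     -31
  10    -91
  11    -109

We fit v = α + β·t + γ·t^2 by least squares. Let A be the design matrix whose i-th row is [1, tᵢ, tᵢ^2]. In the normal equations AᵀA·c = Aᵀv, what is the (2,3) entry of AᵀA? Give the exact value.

Row 2 ↔ basis t, column 3 ↔ basis t^2, so (AᵀA)_{2,3} = Σᵢ (t)·(t^2) = (4)·(16) + (6)·(36) + (10)·(100) + (11)·(121) = 2611.

2611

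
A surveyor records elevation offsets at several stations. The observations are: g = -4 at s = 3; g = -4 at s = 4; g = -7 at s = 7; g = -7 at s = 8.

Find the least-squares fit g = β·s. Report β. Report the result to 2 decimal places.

Compute the Gram sums: Σs·s = 138.
And Σs·g = -133.
So MᵀM·[β]ᵀ = Mᵀg: [[138]]·[β]ᵀ = [-133]ᵀ.
Hence β = -133 / 138 ≈ -0.963768.

β = -0.96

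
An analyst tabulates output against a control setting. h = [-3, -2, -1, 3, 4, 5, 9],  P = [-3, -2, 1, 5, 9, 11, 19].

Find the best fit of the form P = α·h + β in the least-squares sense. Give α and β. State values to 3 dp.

From the data, Σh·h = 145, Σh = 15, Σ1 = 7.
Moment sums: Σh·P = 289, ΣP = 40.
Normal equations: [[145, 15]; [15, 7]]·[α, β]ᵀ = [289, 40]ᵀ.
Eliminating β: 7·(row 1) − 15·(row 2) gives 790·α = 7·289 − 15·40 = 1423, so α = 1423/790.
Then β = (40 − 15·(1423/790))/7 = 293/158.

α = 1.801, β = 1.854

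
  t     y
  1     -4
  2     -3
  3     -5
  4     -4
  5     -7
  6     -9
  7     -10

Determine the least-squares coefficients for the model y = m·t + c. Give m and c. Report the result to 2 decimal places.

Normal-equation sums: Σt·t = 140, Σt = 28, Σ1 = 7.
Moment sums: Σt·y = -200, Σy = -42.
Normal equations: [[140, 28]; [28, 7]]·[m, c]ᵀ = [-200, -42]ᵀ.
Δ = 140·7 − 28² = 196.
m = ((-200)·7 − 28·(-42))/196 = -8/7; c = (140·(-42) − 28·(-200))/196 = -10/7.

m = -1.14, c = -1.43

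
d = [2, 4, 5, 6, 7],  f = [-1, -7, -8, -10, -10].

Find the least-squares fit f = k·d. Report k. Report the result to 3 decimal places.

Setting ∂/∂k … = 0 gives: 130·k = -200.
k = (-200)/130 = -1.53846.

k = -1.538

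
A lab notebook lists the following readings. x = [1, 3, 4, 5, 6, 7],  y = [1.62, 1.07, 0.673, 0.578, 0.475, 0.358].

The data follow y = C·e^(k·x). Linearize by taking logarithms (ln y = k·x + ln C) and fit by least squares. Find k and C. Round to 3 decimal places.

Taking logs, ln y = k·x + ln C, so regress ln y on x.
Sums: Σx = 26.0000, Σ(x)² = 136.0000, Σln y = -2.1658, Σx·ln y = -15.2967.
Normal system: [[136.0000, 26.0000]; [26.0000, 6]]·[k, ln C]ᵀ = [-15.2967, -2.1658]ᵀ.
Slope k = (n·Σx·ln y − Σx·Σln y)/(n·Σ(x)² − (Σx)²) = (6·-15.2967 − 26.0000·-2.1658)/140.0000 = -0.25336; ln C = (Σln y − k·Σx)/n = 0.73693, so C = exp(0.73693) = 2.08952.

k = -0.253, C = 2.090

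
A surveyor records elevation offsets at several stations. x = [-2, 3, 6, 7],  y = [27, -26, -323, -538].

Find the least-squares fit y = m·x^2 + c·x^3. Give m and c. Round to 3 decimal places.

m = 3.011, c = -1.998

Compute the Gram sums: Σx^2·x^2 = 3794, Σx^2·x^3 = 24794, Σx^3·x^3 = 165098.
And Σx^2·y = -38116, Σx^3·y = -255220.
MᵀM·[m, c]ᵀ = Mᵀy becomes [[3794, 24794]; [24794, 165098]]·[m, c]ᵀ = [-38116, -255220]ᵀ.
det = 3794·165098 − 24794² = 11639376.
m = ((-38116)·165098 − 24794·(-255220))/11639376 = 243398/80829; c = (3794·(-255220) − 24794·(-38116))/11639376 = -23072/11547.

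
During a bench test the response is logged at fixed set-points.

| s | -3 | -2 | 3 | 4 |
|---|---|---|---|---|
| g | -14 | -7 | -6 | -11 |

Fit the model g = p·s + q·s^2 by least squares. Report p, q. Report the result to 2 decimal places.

p = 1.42, q = -1.07

MᵀM·[p, q]ᵀ = Mᵀg reads: 38·p + 56·q = -6;  56·p + 434·q = -384.
Determinant 38·434 − 56² = 13356.
p = ((-6)·434 − 56·(-384))/13356 = 75/53; q = (38·(-384) − 56·(-6))/13356 = -396/371.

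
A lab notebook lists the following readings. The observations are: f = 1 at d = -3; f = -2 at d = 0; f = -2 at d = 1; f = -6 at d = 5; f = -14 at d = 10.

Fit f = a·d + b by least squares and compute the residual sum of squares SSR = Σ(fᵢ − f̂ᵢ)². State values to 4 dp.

SSR = 4.0632

MᵀM·[a, b]ᵀ = Mᵀf reads: 135·a + 13·b = -175;  13·a + 5·b = -23.
(Σd·d = 135, Σd = 13, Σ1 = 5, Σd·f = -175, Σf = -23.)
det = 135·5 − 13² = 506.
a = ((-175)·5 − 13·(-23))/506 = -288/253; b = (135·(-23) − 13·(-175))/506 = -415/253.
Residuals: -196/253, -91/253, 197/253, 337/253, -247/253; SSR = 1028/253.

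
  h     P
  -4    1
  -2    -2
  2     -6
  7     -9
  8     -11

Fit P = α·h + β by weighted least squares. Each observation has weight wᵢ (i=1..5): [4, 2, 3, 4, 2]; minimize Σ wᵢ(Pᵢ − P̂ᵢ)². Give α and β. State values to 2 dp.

α = -0.92, β = -3.23

The normal system XᵀWX·[α, β]ᵀ = XᵀWP is [[408, 30]; [30, 15]]·[α, β]ᵀ = [-472, -76]ᵀ.
Eliminating β: 15·(row 1) − 30·(row 2) gives 5220·α = 15·(-472) − 30·(-76) = -4800, so α = -80/87.
Then β = ((-76) − 30·(-80/87))/15 = -468/145.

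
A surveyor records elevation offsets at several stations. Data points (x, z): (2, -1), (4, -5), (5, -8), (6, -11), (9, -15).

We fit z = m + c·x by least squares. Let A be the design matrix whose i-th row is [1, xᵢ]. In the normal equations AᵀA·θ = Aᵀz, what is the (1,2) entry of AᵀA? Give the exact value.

Row 1 ↔ basis 1, column 2 ↔ basis x, so (AᵀA)_{1,2} = Σᵢ x = (1)·(2) + (1)·(4) + (1)·(5) + (1)·(6) + (1)·(9) = 26.

26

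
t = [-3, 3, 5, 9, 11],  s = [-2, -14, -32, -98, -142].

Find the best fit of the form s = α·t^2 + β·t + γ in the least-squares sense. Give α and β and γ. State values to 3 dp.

Setting ∂/∂α … = 0 gives: 21989·α + 2185·β + 245·γ = -26064;  2185·α + 245·β + 25·γ = -2640;  245·α + 25·β + 5·γ = -288.
(Σt^2·t^2 = 21989, Σt^2·t = 2185, Σt^2 = 245, Σt·t = 245, Σt = 25, Σ1 = 5, Σt^2·s = -26064, Σt·s = -2640, Σs = -288.)
Solving the 3×3 system (Gaussian elimination) gives α = -49/48, β = -11/6, γ = 127/80.

α = -1.021, β = -1.833, γ = 1.588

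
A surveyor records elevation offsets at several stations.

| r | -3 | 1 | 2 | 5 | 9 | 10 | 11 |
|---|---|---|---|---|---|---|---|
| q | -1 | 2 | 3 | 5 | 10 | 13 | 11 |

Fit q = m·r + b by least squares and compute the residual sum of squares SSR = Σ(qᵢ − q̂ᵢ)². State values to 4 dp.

SSR = 6.7608

Entries of MᵀM: Σr·r = 341, Σr = 35, Σ1 = 7.
Moment sums: Σr·q = 377, Σq = 43.
det = 341·7 − 35² = 1162.
m = (377·7 − 35·43)/1162 = 81/83; b = (341·43 − 35·377)/1162 = 734/581.
Residuals: 386/581, -139/581, -125/581, -8/7, -27/581, 1149/581, -580/581; SSR = 3928/581.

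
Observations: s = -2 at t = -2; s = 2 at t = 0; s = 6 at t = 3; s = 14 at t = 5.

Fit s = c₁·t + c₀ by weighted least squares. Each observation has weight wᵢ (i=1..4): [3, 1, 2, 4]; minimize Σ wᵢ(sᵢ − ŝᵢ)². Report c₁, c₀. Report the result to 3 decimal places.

Entries of XᵀWX: Σwᵢ·t·t = 130, Σwᵢ·t = 20, Σwᵢ·1 = 10.
Right-hand side: Σwᵢ·t·s = 328, Σwᵢ·s = 64.
XᵀWX·[c₁, c₀]ᵀ = XᵀWs becomes [[130, 20]; [20, 10]]·[c₁, c₀]ᵀ = [328, 64]ᵀ.
Determinant 130·10 − 20² = 900.
c₁ = (328·10 − 20·64)/900 = 20/9; c₀ = (130·64 − 20·328)/900 = 88/45.

c₁ = 2.222, c₀ = 1.956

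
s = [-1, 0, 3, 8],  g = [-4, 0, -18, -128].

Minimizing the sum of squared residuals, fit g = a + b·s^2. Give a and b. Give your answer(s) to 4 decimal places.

AᵀA·[a, b]ᵀ = Aᵀg reads: 4·a + 74·b = -150;  74·a + 4178·b = -8358.
Δ = 4·4178 − 74² = 11236.
a = ((-150)·4178 − 74·(-8358))/11236 = -2052/2809; b = (4·(-8358) − 74·(-150))/11236 = -5583/2809.

a = -0.7305, b = -1.9875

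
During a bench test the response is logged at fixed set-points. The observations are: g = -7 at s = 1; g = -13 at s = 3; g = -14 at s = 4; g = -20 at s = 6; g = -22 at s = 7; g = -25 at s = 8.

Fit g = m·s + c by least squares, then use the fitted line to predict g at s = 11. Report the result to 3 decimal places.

The normal system AᵀA·[m, c]ᵀ = Aᵀg is [[175, 29]; [29, 6]]·[m, c]ᵀ = [-576, -101]ᵀ.
Eliminating c: 6·(row 1) − 29·(row 2) gives 209·m = 6·(-576) − 29·(-101) = -527, so m = -527/209.
Then c = ((-101) − 29·(-527/209))/6 = -971/209.
At s = 11: ĝ = (-527/209)·(11) + (-971/209)·(1) = -6768/209.

ĝ = -32.383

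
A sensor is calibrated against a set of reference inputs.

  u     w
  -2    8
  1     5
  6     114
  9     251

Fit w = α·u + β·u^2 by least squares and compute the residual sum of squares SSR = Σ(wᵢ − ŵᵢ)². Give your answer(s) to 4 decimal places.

SSR = 0.9198

Compute the Gram sums: Σu·u = 122, Σu·u^2 = 938, Σu^2·u^2 = 7874.
Right-hand side: Σu·w = 2932, Σu^2·w = 24472.
Normal equations: [[122, 938]; [938, 7874]]·[α, β]ᵀ = [2932, 24472]ᵀ.
Eliminating β: 7874·(row 1) − 938·(row 2) gives 80784·α = 7874·2932 − 938·24472 = 131832, so α = 1831/1122.
Then β = (24472 − 938·(1831/1122))/7874 = 3269/1122.
Residuals: -73/187, 5/11, -127/187, 59/187; SSR = 172/187.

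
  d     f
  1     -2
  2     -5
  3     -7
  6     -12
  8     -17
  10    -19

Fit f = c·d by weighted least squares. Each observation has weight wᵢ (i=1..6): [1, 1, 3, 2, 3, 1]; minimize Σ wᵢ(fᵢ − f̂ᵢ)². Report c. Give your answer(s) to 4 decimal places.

From the data, Σwᵢ·d·d = 396.
Right-hand side: Σwᵢ·d·f = -817.
So AᵀWA·[c]ᵀ = AᵀWf: [[396]]·[c]ᵀ = [-817]ᵀ.
Hence c = -817 / 396 ≈ -2.06313.

c = -2.0631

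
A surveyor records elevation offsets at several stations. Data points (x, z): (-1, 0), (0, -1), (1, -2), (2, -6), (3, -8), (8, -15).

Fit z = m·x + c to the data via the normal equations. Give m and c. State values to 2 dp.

m = -1.74, c = -1.55

Sums needed: Σx·x = 79, Σx = 13, Σ1 = 6.
And Σx·z = -158, Σz = -32.
So AᵀA·[m, c]ᵀ = Aᵀz: [[79, 13]; [13, 6]]·[m, c]ᵀ = [-158, -32]ᵀ.
Δ = 79·6 − 13² = 305.
m = ((-158)·6 − 13·(-32))/305 = -532/305; c = (79·(-32) − 13·(-158))/305 = -474/305.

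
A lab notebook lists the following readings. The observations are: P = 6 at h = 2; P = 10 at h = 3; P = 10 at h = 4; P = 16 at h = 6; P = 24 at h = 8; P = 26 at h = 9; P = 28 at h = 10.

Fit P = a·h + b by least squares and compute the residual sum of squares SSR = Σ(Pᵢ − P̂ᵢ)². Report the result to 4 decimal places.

SSR = 7.1330

From the data, Σh·h = 310, Σh = 42, Σ1 = 7.
For AᵀP: Σh·P = 884, ΣP = 120.
Determinant 310·7 − 42² = 406.
a = (884·7 − 42·120)/406 = 82/29; b = (310·120 − 42·884)/406 = 36/203.
Residuals: 34/203, 272/203, -302/203, -8/7, 244/203, 76/203, -92/203; SSR = 1448/203.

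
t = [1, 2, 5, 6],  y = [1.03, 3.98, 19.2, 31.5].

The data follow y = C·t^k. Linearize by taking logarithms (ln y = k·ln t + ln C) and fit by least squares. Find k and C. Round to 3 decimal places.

k = 1.863, C = 1.048

Linearized form: ln y = k·ln t + ln C. From the 4 transformed points,
Over the data: Σln t = 4.0943, Σ(ln t)² = 6.2811, Σln y = 7.8157, Σln t·ln y = 11.8947.
Normal system: [[6.2811, 4.0943]; [4.0943, 4]]·[k, ln C]ᵀ = [11.8947, 7.8157]ᵀ.
Solving (det = 8.3609): k = 1.86326, ln C = 0.04673, so C = exp(0.04673) = 1.04784.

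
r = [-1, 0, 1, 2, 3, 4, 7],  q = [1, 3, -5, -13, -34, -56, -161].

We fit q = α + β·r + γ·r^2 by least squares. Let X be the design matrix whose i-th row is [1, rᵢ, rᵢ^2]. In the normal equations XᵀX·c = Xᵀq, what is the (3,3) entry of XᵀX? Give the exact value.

2756

Row 3 ↔ basis r^2, column 3 ↔ basis r^2, so (XᵀX)_{3,3} = Σᵢ (r^2)·(r^2) = (1)·(1) + (0)·(0) + (1)·(1) + (4)·(4) + (9)·(9) + (16)·(16) + (49)·(49) = 2756.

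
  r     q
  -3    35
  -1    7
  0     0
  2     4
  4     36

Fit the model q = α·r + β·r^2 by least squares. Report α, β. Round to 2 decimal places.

The normal system XᵀX·[α, β]ᵀ = Xᵀq is [[30, 44]; [44, 354]]·[α, β]ᵀ = [40, 914]ᵀ.
det = 30·354 − 44² = 8684.
α = (40·354 − 44·914)/8684 = -6514/2171; β = (30·914 − 44·40)/8684 = 6415/2171.

α = -3.00, β = 2.95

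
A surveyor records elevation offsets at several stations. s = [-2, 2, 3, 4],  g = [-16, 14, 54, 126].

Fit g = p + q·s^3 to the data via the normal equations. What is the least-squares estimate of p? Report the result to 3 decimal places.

MᵀM·[p, q]ᵀ = Mᵀg reads: 4·p + 91·q = 178;  91·p + 4953·q = 9762.
Δ = 4·4953 − 91² = 11531.
p = (178·4953 − 91·9762)/11531 = -516/887; q = (4·9762 − 91·178)/11531 = 22850/11531.

p = -0.582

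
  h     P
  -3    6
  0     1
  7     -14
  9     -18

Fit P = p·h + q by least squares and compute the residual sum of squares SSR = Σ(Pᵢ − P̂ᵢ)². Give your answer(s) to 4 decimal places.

Entries of MᵀM: Σh·h = 139, Σh = 13, Σ1 = 4.
For MᵀP: Σh·P = -278, ΣP = -25.
Normal equations: [[139, 13]; [13, 4]]·[p, q]ᵀ = [-278, -25]ᵀ.
det = 139·4 − 13² = 387.
p = ((-278)·4 − 13·(-25))/387 = -787/387; q = (139·(-25) − 13·(-278))/387 = 139/387.
Residuals: -178/387, 248/387, -16/129, -22/387; SSR = 248/387.

SSR = 0.6408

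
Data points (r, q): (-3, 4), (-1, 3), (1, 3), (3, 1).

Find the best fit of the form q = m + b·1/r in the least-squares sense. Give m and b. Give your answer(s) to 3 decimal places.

m = 2.750, b = -0.450

The normal equations are: 4·m + 0·b = 11;  0·m + (20/9)·b = -1.
(Σ1 = 4, Σ1/r = 0, Σ1/r·1/r = 20/9, Σq = 11, Σ1/r·q = -1.)
Eliminating b: (20/9)·(row 1) − 0·(row 2) gives (80/9)·m = (20/9)·11 − 0·(-1) = 220/9, so m = 11/4.
Then b = ((-1) − 0·(11/4))/(20/9) = -9/20.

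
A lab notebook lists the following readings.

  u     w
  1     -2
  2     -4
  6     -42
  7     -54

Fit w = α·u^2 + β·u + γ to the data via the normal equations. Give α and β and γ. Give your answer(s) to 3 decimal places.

α = -1.000, β = -0.923, γ = 0.692

The normal equations are: 3714·α + 568·β + 90·γ = -4176;  568·α + 90·β + 16·γ = -640;  90·α + 16·β + 4·γ = -102.
Inverting the 3×3 Gram matrix, [α, β, γ]ᵀ = [-1, -12/13, 9/13]ᵀ.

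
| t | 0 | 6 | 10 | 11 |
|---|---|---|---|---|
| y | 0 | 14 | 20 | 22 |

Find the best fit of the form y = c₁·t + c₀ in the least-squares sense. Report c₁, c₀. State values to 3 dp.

Setting ∂/∂c₁ … = 0 gives: 257·c₁ + 27·c₀ = 526;  27·c₁ + 4·c₀ = 56.
Eliminating c₀: 4·(row 1) − 27·(row 2) gives 299·c₁ = 4·526 − 27·56 = 592, so c₁ = 592/299.
Then c₀ = (56 − 27·(592/299))/4 = 190/299.

c₁ = 1.980, c₀ = 0.635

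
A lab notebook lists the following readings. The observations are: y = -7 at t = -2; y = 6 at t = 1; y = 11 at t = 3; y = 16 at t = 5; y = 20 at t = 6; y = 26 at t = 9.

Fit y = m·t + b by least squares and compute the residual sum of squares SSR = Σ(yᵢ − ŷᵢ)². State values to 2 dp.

SSR = 13.88

Forming XᵀX = [[156, 22]; [22, 6]] and Xᵀy = [487, 72]ᵀ gives XᵀX·[m, b]ᵀ = Xᵀy.
Eliminating b: 6·(row 1) − 22·(row 2) gives 452·m = 6·487 − 22·72 = 1338, so m = 669/226.
Then b = (72 − 22·(669/226))/6 = 259/226.
Residuals: -503/226, 214/113, 110/113, 6/113, 247/226, -202/113; SSR = 3137/226.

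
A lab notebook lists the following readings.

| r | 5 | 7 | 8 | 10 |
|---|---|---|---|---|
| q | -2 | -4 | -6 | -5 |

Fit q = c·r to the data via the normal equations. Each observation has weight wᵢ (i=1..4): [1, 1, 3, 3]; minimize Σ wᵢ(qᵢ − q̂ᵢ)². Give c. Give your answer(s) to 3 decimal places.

Entries of XᵀWX: Σwᵢ·r·r = 566.
For XᵀWq: Σwᵢ·r·q = -332.
c = (-332)/566 = -0.586572.

c = -0.587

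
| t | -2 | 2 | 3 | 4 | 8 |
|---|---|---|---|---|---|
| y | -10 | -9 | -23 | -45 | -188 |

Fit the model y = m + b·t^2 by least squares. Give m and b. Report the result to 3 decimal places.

m = 2.828, b = -2.981

Normal-equation sums: Σ1 = 5, Σt^2 = 97, Σt^2·t^2 = 4465.
For Aᵀy: Σy = -275, Σt^2·y = -13035.
Normal equations: [[5, 97]; [97, 4465]]·[m, b]ᵀ = [-275, -13035]ᵀ.
Eliminating b: 4465·(row 1) − 97·(row 2) gives 12916·m = 4465·(-275) − 97·(-13035) = 36520, so m = 9130/3229.
Then b = ((-13035) − 97·(9130/3229))/4465 = -9625/3229.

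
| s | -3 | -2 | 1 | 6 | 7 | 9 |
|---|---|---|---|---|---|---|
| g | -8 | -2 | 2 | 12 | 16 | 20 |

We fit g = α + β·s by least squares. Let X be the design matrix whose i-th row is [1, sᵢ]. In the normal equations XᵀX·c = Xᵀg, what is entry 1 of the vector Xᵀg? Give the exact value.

Entry 1 ↔ basis 1, so (Xᵀg)_{1} = Σᵢ gᵢ = (1)·(-8) + (1)·(-2) + (1)·(2) + (1)·(12) + (1)·(16) + (1)·(20) = 40.

40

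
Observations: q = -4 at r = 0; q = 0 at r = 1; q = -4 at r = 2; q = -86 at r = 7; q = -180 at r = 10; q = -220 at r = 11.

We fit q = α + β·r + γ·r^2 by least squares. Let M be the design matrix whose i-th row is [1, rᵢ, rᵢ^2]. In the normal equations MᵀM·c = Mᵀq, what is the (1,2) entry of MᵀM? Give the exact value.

31

Row 1 ↔ basis 1, column 2 ↔ basis r, so (MᵀM)_{1,2} = Σᵢ r = (1)·(0) + (1)·(1) + (1)·(2) + (1)·(7) + (1)·(10) + (1)·(11) = 31.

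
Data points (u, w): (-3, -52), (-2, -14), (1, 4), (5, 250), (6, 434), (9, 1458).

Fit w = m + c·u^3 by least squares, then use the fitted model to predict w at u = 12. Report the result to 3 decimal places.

The normal system XᵀX·[m, c]ᵀ = Xᵀw is [[6, 1036]; [1036, 594516]]·[m, c]ᵀ = [2080, 1189396]ᵀ.
Δ = 6·594516 − 1036² = 2493800.
m = (2080·594516 − 1036·1189396)/2493800 = 14794/8425; c = (6·1189396 − 1036·2080)/2493800 = 622687/311725.
At u = 12: ŵ = (14794/8425)·(1) + (622687/311725)·(1728) = 1076550514/311725.

ŵ = 3453.526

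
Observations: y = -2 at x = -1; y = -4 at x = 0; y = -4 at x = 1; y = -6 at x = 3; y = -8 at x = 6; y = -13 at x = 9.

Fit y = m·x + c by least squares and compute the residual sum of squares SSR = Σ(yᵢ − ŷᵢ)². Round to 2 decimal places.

AᵀA·[m, c]ᵀ = Aᵀy reads: 128·m + 18·c = -185;  18·m + 6·c = -37.
Δ = 128·6 − 18² = 444.
m = ((-185)·6 − 18·(-37))/444 = -1; c = (128·(-37) − 18·(-185))/444 = -19/6.
Residuals: 1/6, -5/6, 1/6, 1/6, 7/6, -5/6; SSR = 17/6.

SSR = 2.83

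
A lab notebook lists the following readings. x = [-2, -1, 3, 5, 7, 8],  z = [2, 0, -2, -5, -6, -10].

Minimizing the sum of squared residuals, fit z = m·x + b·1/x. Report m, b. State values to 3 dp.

m = -1.080, b = 1.186

AᵀA·[m, b]ᵀ = Aᵀz reads: 152·m + 6·b = -157;  6·m + (1014049/705600)·b = -401/84.
Eliminating b: (1014049/705600)·(row 1) − 6·(row 2) gives (16091731/88200)·m = (1014049/705600)·(-157) − 6·(-401/84) = -138995293/705600, so m = -138995293/128733848.
Then b = ((-401/84) − 6·(-138995293/128733848))/(1014049/705600) = 19084800/16091731.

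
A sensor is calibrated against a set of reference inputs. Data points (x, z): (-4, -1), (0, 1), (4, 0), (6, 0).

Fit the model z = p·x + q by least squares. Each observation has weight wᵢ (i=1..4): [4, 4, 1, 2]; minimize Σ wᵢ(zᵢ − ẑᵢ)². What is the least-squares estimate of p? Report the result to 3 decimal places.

p = 0.105

With design matrix A, AᵀWA = [[152, 0]; [0, 11]] and AᵀWz = [16, 0]ᵀ.
Δ = 152·11 − 0² = 1672.
p = (16·11 − 0·0)/1672 = 2/19; q = (152·0 − 0·16)/1672 = 0.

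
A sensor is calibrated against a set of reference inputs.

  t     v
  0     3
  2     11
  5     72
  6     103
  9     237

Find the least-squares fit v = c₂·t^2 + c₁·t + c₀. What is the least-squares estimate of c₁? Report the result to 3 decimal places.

c₁ = -1.732

Compute the Gram sums: Σt^2·t^2 = 8498, Σt^2·t = 1078, Σt^2 = 146, Σt·t = 146, Σt = 22, Σ1 = 5.
Right-hand side: Σt^2·v = 24749, Σt·v = 3133, Σv = 426.
XᵀX·[c₂, c₁, c₀]ᵀ = Xᵀv becomes [[8498, 1078, 146]; [1078, 146, 22]; [146, 22, 5]]·[c₂, c₁, c₀]ᵀ = [24749, 3133, 426]ᵀ.
Inverting the 3×3 Gram matrix, [c₂, c₁, c₀]ᵀ = [23915/7752, -13429/7752, 885/323]ᵀ.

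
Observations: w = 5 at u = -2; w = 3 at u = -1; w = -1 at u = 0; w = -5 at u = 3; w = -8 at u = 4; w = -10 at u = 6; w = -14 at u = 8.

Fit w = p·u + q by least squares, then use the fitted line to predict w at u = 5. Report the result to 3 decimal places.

Setting ∂/∂p … = 0 gives: 130·p + 18·q = -232;  18·p + 7·q = -30.
(Σu·u = 130, Σu = 18, Σ1 = 7, Σu·w = -232, Σw = -30.)
Eliminating q: 7·(row 1) − 18·(row 2) gives 586·p = 7·(-232) − 18·(-30) = -1084, so p = -542/293.
Then q = ((-30) − 18·(-542/293))/7 = 138/293.
At u = 5: ŵ = (-542/293)·(5) + (138/293)·(1) = -2572/293.

ŵ = -8.778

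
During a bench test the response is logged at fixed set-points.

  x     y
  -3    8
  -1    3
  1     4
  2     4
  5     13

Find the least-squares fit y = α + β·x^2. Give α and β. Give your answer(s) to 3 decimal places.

α = 3.152, β = 0.406

With design matrix A, AᵀA = [[5, 40]; [40, 724]] and Aᵀy = [32, 420]ᵀ.
Determinant 5·724 − 40² = 2020.
α = (32·724 − 40·420)/2020 = 1592/505; β = (5·420 − 40·32)/2020 = 41/101.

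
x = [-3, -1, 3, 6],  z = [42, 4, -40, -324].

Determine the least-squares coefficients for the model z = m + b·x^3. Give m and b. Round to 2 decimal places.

m = 1.52, b = -1.51

Forming AᵀA = [[4, 215]; [215, 48115]] and Aᵀz = [-318, -72202]ᵀ gives AᵀA·[m, b]ᵀ = Aᵀz.
Δ = 4·48115 − 215² = 146235.
m = ((-318)·48115 − 215·(-72202))/146235 = 44572/29247; b = (4·(-72202) − 215·(-318))/146235 = -220438/146235.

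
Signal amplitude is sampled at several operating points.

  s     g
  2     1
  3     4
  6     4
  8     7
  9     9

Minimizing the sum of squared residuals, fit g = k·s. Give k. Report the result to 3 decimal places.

Forming AᵀA = [[194]] and Aᵀg = [175]ᵀ gives AᵀA·[k]ᵀ = Aᵀg.
k = 175/194 = 0.902062.

k = 0.902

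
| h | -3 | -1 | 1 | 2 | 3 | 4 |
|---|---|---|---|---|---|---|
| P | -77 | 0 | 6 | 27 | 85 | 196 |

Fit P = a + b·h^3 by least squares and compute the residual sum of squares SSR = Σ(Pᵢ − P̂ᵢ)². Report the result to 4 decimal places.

SSR = 1.3352

Normal-equation sums: Σ1 = 6, Σh^3 = 72, Σh^3·h^3 = 5620.
And ΣP = 237, Σh^3·P = 17140.
So XᵀX·[a, b]ᵀ = XᵀP: [[6, 72]; [72, 5620]]·[a, b]ᵀ = [237, 17140]ᵀ.
Determinant 6·5620 − 72² = 28536.
a = (237·5620 − 72·17140)/28536 = 8155/2378; b = (6·17140 − 72·237)/28536 = 3574/1189.
Residuals: 1735/2378, -1007/2378, -1035/2378, -1133/2378, 979/2378, 461/2378; SSR = 3175/2378.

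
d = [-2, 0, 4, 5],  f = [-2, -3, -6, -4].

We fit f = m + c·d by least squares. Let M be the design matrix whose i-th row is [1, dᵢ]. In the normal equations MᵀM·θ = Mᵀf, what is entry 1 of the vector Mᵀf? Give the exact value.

-15

Entry 1 ↔ basis 1, so (Mᵀf)_{1} = Σᵢ fᵢ = (1)·(-2) + (1)·(-3) + (1)·(-6) + (1)·(-4) = -15.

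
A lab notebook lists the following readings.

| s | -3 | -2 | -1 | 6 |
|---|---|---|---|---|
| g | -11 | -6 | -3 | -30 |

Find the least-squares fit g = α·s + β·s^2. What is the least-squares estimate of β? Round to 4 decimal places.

β = -0.9796

Setting ∂/∂α … = 0 gives: 50·α + 180·β = -132;  180·α + 1394·β = -1206.
(Σs·s = 50, Σs·s^2 = 180, Σs^2·s^2 = 1394, Σs·g = -132, Σs^2·g = -1206.)
Eliminating β: 1394·(row 1) − 180·(row 2) gives 37300·α = 1394·(-132) − 180·(-1206) = 33072, so α = 8268/9325.
Then β = ((-1206) − 180·(8268/9325))/1394 = -1827/1865.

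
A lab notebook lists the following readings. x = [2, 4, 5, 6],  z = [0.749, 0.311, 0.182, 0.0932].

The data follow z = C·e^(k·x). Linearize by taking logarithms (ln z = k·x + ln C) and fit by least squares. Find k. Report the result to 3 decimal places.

With ln zᵢ as the transformed response and xᵢ as the regressor:
XᵀX = [[81.0000, 17.0000]; [17.0000, 4]], rhs = [-28.0067, -5.5337]ᵀ  (here Σx = 17.0000, Σ(x)² = 81.0000, Σln z = -5.5337, Σx·ln z = -28.0067).
Solving (det = 35.0000): k = -0.51295, ln C = 0.79660.

k = -0.513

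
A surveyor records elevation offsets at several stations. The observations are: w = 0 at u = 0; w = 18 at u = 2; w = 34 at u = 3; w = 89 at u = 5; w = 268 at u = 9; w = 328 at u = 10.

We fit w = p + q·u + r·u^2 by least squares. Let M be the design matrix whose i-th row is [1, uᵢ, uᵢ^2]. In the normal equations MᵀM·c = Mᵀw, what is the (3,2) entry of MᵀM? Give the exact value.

Row 3 ↔ basis u^2, column 2 ↔ basis u, so (MᵀM)_{3,2} = Σᵢ (u^2)·(u) = (0)·(0) + (4)·(2) + (9)·(3) + (25)·(5) + (81)·(9) + (100)·(10) = 1889.

1889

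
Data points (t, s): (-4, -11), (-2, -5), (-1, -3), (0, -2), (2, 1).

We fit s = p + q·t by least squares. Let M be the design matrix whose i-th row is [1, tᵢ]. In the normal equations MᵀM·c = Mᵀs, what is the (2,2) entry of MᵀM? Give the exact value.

Row 2 ↔ basis t, column 2 ↔ basis t, so (MᵀM)_{2,2} = Σᵢ (t)·(t) = (-4)·(-4) + (-2)·(-2) + (-1)·(-1) + (0)·(0) + (2)·(2) = 25.

25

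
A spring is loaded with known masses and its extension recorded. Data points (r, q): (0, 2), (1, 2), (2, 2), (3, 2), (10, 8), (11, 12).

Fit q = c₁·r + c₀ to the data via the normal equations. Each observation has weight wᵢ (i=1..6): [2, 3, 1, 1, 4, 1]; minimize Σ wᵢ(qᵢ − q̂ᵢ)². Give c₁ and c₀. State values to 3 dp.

c₁ = 0.740, c₀ = 1.193

Sums needed: Σwᵢ·r·r = 537, Σwᵢ·r = 59, Σwᵢ·1 = 12.
Right-hand side: Σwᵢ·r·q = 468, Σwᵢ·q = 58.
Determinant 537·12 − 59² = 2963.
c₁ = (468·12 − 59·58)/2963 = 2194/2963; c₀ = (537·58 − 59·468)/2963 = 3534/2963.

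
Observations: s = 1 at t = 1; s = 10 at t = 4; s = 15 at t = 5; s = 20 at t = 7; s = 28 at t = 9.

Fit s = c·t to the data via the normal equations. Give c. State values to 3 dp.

c = 2.953

Setting ∂/∂c … = 0 gives: 172·c = 508.
Hence c = 508 / 172 ≈ 2.95349.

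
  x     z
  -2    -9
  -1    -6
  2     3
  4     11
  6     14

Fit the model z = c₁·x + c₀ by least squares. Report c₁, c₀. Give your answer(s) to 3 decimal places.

c₁ = 3.004, c₀ = -2.808

Forming MᵀM = [[61, 9]; [9, 5]] and Mᵀz = [158, 13]ᵀ gives MᵀM·[c₁, c₀]ᵀ = Mᵀz.
Eliminating c₀: 5·(row 1) − 9·(row 2) gives 224·c₁ = 5·158 − 9·13 = 673, so c₁ = 673/224.
Then c₀ = (13 − 9·(673/224))/5 = -629/224.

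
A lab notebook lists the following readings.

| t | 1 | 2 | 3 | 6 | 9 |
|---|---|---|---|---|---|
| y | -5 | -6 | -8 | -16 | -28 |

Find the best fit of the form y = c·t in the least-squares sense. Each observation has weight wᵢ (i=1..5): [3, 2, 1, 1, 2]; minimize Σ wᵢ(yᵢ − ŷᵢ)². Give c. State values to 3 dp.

c = -3.041

Compute the Gram sums: Σwᵢ·t·t = 218.
Right-hand side: Σwᵢ·t·y = -663.
Normal equations: [[218]]·[c]ᵀ = [-663]ᵀ.
c = (-663)/218 = -3.04128.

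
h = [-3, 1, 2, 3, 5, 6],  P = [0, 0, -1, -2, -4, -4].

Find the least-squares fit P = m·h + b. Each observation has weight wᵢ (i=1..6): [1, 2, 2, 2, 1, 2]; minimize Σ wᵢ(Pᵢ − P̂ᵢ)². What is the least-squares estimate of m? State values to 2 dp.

m = -0.56

Compute the Gram sums: Σwᵢ·h·h = 134, Σwᵢ·h = 26, Σwᵢ·1 = 10.
Moment sums: Σwᵢ·h·P = -84, Σwᵢ·P = -18.
So XᵀWX·[m, b]ᵀ = XᵀWP: [[134, 26]; [26, 10]]·[m, b]ᵀ = [-84, -18]ᵀ.
Eliminating b: 10·(row 1) − 26·(row 2) gives 664·m = 10·(-84) − 26·(-18) = -372, so m = -93/166.
Then b = ((-18) − 26·(-93/166))/10 = -57/166.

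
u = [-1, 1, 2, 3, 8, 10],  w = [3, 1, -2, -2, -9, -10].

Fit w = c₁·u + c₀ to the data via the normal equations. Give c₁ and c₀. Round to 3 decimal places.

c₁ = -1.224, c₀ = 1.525

Setting ∂/∂c₁ … = 0 gives: 179·c₁ + 23·c₀ = -184;  23·c₁ + 6·c₀ = -19.
(Σu·u = 179, Σu = 23, Σ1 = 6, Σu·w = -184, Σw = -19.)
Eliminating c₀: 6·(row 1) − 23·(row 2) gives 545·c₁ = 6·(-184) − 23·(-19) = -667, so c₁ = -667/545.
Then c₀ = ((-19) − 23·(-667/545))/6 = 831/545.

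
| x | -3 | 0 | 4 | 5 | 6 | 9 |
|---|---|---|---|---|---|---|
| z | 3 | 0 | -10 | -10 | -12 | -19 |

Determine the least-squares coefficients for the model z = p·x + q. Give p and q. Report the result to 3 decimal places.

MᵀM·[p, q]ᵀ = Mᵀz reads: 167·p + 21·q = -342;  21·p + 6·q = -48.
Δ = 167·6 − 21² = 561.
p = ((-342)·6 − 21·(-48))/561 = -348/187; q = (167·(-48) − 21·(-342))/561 = -278/187.

p = -1.861, q = -1.487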